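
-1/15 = -0.07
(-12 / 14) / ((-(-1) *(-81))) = 2 / 189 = 0.01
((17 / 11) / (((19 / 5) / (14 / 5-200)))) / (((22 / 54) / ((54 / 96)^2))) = -62.29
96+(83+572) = 751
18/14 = 9/7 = 1.29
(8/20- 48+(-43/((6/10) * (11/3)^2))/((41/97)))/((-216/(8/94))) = 1493543/62955090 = 0.02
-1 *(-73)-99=-26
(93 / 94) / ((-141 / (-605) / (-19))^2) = 4096185775 / 622938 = 6575.59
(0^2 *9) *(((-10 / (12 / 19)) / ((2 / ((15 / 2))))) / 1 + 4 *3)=0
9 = 9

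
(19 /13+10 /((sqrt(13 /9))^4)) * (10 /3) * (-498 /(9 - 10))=1754620 /169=10382.37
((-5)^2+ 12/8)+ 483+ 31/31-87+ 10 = 867/2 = 433.50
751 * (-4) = -3004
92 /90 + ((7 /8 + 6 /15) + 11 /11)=3.30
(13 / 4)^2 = 10.56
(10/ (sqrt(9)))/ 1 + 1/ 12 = 41/ 12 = 3.42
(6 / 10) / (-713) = -3 / 3565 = -0.00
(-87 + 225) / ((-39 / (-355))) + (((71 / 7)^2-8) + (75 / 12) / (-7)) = 3440153 / 2548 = 1350.14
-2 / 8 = -1 / 4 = -0.25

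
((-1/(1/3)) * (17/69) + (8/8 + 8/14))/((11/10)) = 1340/1771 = 0.76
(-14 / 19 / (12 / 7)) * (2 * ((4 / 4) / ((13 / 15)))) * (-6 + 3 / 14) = 5.74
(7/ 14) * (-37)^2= 1369/ 2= 684.50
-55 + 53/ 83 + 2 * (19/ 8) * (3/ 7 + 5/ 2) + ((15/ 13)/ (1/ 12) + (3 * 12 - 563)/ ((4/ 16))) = -128981347/ 60424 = -2134.60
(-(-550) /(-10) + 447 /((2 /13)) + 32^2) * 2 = 7749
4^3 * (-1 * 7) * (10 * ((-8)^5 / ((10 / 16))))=234881024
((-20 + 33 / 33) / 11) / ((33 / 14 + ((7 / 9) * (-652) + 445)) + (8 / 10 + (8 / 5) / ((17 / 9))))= 40698 / 1369115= 0.03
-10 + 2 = -8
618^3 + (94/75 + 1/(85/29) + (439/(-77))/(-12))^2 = 4044312691197773569/17134810000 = 236029036.28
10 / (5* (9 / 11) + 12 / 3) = 110 / 89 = 1.24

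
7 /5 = 1.40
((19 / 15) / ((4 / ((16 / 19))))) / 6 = 2 / 45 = 0.04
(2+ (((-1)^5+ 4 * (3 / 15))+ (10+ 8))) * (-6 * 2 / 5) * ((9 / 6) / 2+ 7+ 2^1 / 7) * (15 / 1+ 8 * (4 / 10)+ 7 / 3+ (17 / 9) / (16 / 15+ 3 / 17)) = -93431151 / 11095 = -8421.01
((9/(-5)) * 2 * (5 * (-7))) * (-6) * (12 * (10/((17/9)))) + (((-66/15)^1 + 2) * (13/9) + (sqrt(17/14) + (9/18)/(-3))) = -24496253/510 + sqrt(238)/14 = -48030.77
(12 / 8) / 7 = 3 / 14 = 0.21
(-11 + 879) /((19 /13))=11284 /19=593.89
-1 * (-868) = 868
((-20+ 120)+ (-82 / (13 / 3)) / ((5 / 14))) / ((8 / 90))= 6876 / 13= 528.92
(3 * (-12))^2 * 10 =12960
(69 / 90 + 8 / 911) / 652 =21193 / 17819160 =0.00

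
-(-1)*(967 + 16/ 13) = 12587/ 13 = 968.23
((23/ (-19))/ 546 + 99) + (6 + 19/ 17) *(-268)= -1808.53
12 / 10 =1.20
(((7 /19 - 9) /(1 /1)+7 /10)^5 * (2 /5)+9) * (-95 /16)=74499.00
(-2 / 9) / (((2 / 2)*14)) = -1 / 63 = -0.02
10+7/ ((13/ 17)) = 249/ 13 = 19.15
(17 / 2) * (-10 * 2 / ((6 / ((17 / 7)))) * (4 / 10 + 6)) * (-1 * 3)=9248 / 7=1321.14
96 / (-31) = -96 / 31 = -3.10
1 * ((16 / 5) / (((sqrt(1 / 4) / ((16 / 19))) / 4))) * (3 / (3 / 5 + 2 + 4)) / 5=1.96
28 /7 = 4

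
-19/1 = -19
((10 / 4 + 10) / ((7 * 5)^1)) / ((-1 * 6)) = -5 / 84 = -0.06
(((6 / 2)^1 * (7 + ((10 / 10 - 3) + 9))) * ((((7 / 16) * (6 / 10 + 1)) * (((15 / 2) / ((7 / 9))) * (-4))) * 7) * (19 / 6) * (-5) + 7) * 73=9175516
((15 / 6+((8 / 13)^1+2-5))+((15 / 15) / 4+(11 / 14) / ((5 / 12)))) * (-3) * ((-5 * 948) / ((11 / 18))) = 52433406 / 1001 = 52381.02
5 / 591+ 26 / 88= 7903 / 26004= 0.30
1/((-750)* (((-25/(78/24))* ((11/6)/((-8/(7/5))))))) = -26/48125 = -0.00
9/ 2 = 4.50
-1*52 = -52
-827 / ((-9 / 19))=1745.89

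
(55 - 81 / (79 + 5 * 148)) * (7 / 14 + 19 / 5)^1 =107414 / 455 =236.07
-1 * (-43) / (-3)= -43 / 3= -14.33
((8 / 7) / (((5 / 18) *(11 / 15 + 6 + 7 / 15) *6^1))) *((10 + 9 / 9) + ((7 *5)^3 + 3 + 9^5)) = 203876 / 21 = 9708.38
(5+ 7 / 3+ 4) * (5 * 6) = 340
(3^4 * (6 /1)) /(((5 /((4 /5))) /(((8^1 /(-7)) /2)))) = -7776 /175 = -44.43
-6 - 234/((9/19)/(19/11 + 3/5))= -63562/55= -1155.67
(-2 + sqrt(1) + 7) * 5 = 30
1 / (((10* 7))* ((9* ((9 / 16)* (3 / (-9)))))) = -8 / 945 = -0.01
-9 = -9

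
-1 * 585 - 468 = -1053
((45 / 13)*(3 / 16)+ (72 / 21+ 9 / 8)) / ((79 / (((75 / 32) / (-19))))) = -0.01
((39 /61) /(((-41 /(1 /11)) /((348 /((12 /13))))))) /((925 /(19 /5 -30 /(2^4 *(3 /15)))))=3278769 /1017907000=0.00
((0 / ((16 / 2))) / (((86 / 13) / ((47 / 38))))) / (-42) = 0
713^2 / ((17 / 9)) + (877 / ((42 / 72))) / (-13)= 269020.88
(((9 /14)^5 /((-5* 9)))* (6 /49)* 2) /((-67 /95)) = 373977 /441419048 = 0.00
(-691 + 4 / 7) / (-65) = 4833 / 455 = 10.62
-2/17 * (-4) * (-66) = -528/17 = -31.06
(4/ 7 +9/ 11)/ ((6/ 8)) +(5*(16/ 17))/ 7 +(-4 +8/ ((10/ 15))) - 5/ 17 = 40177/ 3927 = 10.23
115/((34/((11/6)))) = 1265/204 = 6.20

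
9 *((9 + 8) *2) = 306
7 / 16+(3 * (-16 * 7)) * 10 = -53753 / 16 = -3359.56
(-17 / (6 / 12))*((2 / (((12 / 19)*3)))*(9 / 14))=-323 / 14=-23.07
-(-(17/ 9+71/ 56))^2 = -2531281/ 254016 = -9.97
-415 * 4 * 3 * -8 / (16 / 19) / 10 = 4731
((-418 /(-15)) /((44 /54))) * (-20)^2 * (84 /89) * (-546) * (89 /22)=-28519069.09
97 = 97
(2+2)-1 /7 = 27 /7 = 3.86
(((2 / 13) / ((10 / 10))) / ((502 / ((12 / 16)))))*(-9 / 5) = -27 / 65260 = -0.00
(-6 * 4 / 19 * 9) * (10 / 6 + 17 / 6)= -972 / 19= -51.16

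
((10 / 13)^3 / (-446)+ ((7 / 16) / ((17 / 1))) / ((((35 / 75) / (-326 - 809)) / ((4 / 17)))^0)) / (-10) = -3293517 / 1332612320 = -0.00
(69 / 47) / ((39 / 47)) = 23 / 13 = 1.77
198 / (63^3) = 22 / 27783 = 0.00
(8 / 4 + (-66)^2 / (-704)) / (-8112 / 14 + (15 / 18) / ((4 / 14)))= 1407 / 193708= 0.01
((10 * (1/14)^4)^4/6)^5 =95367431640625/363411940690896652650310714793910268632333035450156584625883757452920837947448029794533376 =0.00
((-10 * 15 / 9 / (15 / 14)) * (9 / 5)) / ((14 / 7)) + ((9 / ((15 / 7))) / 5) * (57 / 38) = -12.74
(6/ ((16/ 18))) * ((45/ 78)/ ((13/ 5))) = 2025/ 1352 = 1.50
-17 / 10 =-1.70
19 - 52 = -33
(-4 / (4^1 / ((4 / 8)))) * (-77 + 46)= 31 / 2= 15.50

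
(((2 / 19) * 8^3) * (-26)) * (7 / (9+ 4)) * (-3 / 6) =7168 / 19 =377.26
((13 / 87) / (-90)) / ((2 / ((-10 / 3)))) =13 / 4698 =0.00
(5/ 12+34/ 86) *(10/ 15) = 419/ 774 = 0.54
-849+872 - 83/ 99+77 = 9817/ 99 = 99.16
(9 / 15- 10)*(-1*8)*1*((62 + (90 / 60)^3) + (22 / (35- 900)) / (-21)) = 446522137 / 90825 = 4916.29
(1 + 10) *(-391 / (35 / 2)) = -8602 / 35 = -245.77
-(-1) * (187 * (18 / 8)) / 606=561 / 808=0.69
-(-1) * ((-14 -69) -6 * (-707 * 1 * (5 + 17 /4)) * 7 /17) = 16074.03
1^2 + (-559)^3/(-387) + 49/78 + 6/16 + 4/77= 32530670143/72072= 451363.50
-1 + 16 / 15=1 / 15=0.07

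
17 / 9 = 1.89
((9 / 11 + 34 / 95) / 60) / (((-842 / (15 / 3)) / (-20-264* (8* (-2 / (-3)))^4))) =1772128283 / 71271090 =24.86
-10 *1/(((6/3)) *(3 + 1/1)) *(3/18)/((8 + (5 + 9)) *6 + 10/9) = -15/9584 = -0.00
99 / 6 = 33 / 2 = 16.50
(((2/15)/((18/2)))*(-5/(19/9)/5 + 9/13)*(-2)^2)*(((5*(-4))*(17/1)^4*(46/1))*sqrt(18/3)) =-245885824*sqrt(6)/247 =-2438440.50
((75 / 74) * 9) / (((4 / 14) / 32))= 37800 / 37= 1021.62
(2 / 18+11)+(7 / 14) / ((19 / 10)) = 1945 / 171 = 11.37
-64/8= -8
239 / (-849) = -0.28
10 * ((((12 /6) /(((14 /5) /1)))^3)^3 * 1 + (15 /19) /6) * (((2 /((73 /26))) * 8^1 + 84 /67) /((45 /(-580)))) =-1814366563180400 /11250061034709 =-161.28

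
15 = 15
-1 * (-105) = 105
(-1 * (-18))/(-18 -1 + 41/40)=-720/719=-1.00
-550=-550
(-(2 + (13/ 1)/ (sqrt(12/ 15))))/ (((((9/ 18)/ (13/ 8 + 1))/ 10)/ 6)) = -5208.35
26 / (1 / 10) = 260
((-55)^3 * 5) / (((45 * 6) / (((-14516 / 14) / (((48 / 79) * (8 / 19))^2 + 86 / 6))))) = 221864.33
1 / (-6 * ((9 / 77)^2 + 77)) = -5929 / 2739684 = -0.00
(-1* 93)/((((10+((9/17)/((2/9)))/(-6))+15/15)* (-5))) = 6324/3605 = 1.75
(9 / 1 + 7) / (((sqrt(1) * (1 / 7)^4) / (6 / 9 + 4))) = 537824 / 3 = 179274.67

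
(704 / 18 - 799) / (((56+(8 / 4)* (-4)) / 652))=-1114757 / 108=-10321.82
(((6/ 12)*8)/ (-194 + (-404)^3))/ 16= -1/ 263757832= -0.00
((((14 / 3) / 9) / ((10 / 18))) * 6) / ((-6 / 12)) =-56 / 5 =-11.20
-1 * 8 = -8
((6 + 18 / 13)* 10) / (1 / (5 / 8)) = 600 / 13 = 46.15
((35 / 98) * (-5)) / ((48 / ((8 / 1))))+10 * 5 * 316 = 1327175 / 84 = 15799.70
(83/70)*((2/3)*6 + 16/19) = 3818/665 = 5.74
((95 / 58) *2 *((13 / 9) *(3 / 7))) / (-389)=-1235 / 236901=-0.01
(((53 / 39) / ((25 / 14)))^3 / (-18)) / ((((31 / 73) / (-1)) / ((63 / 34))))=52188236842 / 488454890625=0.11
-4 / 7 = -0.57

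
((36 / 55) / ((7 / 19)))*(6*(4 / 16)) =1026 / 385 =2.66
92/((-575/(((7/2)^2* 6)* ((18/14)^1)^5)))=-354294/8575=-41.32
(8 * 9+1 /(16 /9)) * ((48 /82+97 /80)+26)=105856497 /52480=2017.08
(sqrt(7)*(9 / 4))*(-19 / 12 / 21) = -19*sqrt(7) / 112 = -0.45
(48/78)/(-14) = -4/91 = -0.04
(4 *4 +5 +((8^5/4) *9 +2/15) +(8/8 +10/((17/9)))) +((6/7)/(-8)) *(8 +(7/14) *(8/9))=43883941/595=73754.52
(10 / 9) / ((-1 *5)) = -2 / 9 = -0.22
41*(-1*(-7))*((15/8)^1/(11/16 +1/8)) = 8610/13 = 662.31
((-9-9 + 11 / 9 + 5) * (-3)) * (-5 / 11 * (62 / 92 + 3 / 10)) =-11872 / 759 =-15.64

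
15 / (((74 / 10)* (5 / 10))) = 150 / 37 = 4.05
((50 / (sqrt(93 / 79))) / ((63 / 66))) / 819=1100 * sqrt(7347) / 1599507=0.06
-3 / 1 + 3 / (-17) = -54 / 17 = -3.18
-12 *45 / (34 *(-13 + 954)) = -270 / 15997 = -0.02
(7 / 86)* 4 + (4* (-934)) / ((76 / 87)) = -3493828 / 817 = -4276.41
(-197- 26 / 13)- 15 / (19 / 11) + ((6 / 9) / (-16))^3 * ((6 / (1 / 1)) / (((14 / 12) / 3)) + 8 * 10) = -95464805 / 459648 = -207.69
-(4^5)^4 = -1099511627776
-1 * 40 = -40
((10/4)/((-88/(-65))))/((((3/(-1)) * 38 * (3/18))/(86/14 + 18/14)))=-0.72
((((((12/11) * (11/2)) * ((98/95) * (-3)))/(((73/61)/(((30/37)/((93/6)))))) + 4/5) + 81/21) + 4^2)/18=368339689/334086690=1.10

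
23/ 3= 7.67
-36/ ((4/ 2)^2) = -9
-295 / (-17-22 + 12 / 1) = 295 / 27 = 10.93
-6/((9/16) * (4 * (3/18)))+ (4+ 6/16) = -93/8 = -11.62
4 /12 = 0.33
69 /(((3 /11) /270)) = 68310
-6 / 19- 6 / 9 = -56 / 57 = -0.98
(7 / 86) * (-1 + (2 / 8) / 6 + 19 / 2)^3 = 60305875 / 1188864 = 50.73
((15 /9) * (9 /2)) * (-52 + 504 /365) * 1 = -27714 /73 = -379.64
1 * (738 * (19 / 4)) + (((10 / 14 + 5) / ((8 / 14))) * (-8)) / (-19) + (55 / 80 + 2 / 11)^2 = 3510.47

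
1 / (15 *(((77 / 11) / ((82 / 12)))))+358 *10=3580.07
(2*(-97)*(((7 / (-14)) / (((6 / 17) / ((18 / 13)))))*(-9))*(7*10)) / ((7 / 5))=-2226150 / 13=-171242.31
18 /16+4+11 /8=13 /2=6.50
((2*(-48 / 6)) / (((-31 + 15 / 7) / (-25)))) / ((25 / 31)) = -1736 / 101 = -17.19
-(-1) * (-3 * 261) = -783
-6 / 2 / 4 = -3 / 4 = -0.75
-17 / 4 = -4.25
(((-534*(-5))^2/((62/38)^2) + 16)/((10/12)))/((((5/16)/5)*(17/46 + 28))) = 130629760768/72075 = 1812414.30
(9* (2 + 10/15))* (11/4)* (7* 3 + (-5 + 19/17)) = 19206/17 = 1129.76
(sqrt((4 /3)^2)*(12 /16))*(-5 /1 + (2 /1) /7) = -33 /7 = -4.71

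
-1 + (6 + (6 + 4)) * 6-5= 90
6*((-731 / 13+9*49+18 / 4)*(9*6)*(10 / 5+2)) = 6558408 / 13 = 504492.92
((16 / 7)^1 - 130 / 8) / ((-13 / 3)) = 1173 / 364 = 3.22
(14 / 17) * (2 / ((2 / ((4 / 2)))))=28 / 17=1.65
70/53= 1.32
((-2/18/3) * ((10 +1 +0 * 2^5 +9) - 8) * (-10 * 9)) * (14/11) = 50.91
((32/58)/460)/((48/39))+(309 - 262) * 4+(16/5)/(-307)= 769892743/4095380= 187.99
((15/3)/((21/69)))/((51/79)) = 9085/357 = 25.45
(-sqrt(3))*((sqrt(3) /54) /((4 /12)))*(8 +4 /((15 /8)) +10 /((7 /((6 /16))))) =-4481 /2520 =-1.78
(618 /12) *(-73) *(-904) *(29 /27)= 98559052 /27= 3650335.26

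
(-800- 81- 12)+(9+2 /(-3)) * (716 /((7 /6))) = 29549 /7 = 4221.29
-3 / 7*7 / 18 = -1 / 6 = -0.17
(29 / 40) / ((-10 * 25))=-29 / 10000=-0.00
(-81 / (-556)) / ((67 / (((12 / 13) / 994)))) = 243 / 120342586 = 0.00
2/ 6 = 1/ 3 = 0.33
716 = 716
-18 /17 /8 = -9 /68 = -0.13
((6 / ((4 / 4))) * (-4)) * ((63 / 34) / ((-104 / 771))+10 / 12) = 136879 / 442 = 309.68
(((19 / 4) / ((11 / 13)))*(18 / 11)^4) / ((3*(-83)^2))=2160756 / 1109480339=0.00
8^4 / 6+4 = 2060 / 3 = 686.67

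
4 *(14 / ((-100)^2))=7 / 1250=0.01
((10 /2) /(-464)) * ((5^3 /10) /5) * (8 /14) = -25 /1624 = -0.02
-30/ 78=-5/ 13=-0.38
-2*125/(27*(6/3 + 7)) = -250/243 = -1.03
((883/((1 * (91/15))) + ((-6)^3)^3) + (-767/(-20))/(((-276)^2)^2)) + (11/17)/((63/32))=-10077550.12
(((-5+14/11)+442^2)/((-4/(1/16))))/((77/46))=-49426149/27104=-1823.57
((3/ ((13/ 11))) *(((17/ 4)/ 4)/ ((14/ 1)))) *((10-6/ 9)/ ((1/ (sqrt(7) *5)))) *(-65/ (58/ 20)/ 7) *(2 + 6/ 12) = -116875 *sqrt(7)/ 1624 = -190.41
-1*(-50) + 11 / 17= 861 / 17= 50.65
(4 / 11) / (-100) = -1 / 275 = -0.00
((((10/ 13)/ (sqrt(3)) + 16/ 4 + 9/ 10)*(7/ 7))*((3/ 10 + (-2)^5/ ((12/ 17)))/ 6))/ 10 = -66199/ 18000- 1351*sqrt(3)/ 7020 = -4.01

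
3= 3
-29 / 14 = -2.07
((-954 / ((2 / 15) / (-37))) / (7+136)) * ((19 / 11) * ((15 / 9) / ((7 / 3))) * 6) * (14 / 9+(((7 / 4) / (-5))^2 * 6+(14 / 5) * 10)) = 415113.34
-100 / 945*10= -200 / 189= -1.06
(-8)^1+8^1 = 0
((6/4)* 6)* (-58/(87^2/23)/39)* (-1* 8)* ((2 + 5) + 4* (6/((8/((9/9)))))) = 3680/1131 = 3.25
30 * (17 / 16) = 255 / 8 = 31.88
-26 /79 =-0.33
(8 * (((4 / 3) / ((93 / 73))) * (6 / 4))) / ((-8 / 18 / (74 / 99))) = -21608 / 1023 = -21.12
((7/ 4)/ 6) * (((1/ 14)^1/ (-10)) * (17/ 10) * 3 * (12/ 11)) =-51/ 4400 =-0.01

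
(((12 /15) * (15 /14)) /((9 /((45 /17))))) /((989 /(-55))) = -1650 /117691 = -0.01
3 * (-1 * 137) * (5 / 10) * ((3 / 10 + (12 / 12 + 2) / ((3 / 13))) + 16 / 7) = -448401 / 140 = -3202.86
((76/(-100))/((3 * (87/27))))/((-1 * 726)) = 19/175450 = 0.00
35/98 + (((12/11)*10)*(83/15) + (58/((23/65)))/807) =174144491/2858394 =60.92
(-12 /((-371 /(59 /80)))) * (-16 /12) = -59 /1855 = -0.03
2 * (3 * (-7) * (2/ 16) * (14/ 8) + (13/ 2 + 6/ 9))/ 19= 13/ 48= 0.27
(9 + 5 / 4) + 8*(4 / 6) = 187 / 12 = 15.58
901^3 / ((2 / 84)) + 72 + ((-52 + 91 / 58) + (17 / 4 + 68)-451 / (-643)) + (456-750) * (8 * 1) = 2291356128311005 / 74588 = 30720171184.52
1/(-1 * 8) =-1/8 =-0.12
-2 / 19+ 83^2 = 130889 / 19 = 6888.89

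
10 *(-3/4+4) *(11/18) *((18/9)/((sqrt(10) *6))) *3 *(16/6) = 143 *sqrt(10)/27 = 16.75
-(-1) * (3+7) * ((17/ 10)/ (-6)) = -17/ 6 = -2.83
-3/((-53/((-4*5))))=-60/53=-1.13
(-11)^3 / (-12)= 1331 / 12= 110.92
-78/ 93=-26/ 31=-0.84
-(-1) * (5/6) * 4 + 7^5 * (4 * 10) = 2016850/3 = 672283.33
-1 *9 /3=-3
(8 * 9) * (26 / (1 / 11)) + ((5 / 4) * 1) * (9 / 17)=1400301 / 68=20592.66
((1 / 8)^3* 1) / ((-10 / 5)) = -1 / 1024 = -0.00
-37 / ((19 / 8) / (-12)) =3552 / 19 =186.95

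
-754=-754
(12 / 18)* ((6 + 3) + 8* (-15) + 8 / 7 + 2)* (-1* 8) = 12080 / 21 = 575.24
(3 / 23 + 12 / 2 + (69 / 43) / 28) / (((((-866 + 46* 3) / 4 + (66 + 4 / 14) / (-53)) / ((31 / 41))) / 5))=-156405385 / 1225228584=-0.13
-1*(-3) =3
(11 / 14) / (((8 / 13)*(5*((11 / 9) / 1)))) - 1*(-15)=8517 / 560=15.21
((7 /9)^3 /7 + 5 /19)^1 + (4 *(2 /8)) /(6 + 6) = 0.41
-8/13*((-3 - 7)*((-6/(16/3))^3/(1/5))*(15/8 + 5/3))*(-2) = 516375/1664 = 310.32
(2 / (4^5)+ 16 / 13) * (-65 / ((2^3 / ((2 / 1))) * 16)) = -41025 / 32768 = -1.25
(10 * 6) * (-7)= -420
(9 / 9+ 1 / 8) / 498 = 3 / 1328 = 0.00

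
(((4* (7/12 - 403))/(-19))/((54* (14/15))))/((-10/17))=-82093/28728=-2.86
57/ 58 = 0.98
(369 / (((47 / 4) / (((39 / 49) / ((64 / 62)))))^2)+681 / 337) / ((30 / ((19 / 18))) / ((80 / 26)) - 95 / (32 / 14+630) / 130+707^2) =225709690910780739 / 31255249489309964000176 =0.00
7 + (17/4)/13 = 381/52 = 7.33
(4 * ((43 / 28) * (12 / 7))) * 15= 7740 / 49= 157.96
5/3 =1.67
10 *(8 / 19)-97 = -1763 / 19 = -92.79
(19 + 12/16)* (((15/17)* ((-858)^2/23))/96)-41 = 72183203/12512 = 5769.12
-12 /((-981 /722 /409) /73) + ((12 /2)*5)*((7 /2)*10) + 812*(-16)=82321982 /327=251749.18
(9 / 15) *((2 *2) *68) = 816 / 5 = 163.20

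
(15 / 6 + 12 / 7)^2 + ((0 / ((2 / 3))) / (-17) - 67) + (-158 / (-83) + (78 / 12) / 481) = -28484271 / 601916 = -47.32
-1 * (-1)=1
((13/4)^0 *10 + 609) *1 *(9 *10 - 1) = 55091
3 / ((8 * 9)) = 1 / 24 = 0.04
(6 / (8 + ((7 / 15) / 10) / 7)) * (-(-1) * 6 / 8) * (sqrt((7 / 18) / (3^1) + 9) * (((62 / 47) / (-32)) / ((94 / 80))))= -11625 * sqrt(2958) / 10612036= -0.06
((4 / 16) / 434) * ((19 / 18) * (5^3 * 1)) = 2375 / 31248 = 0.08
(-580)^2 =336400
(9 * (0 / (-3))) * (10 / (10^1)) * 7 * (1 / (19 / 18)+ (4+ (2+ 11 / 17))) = 0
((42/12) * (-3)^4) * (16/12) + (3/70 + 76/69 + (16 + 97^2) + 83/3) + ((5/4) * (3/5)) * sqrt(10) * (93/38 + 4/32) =1173 * sqrt(10)/608 + 47487647/4830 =9837.91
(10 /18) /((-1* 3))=-5 /27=-0.19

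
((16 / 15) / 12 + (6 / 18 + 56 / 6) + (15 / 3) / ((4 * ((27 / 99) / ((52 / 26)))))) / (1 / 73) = 124319 / 90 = 1381.32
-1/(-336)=1/336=0.00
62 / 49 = 1.27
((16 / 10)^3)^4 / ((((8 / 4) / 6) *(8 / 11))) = 283467841536 / 244140625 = 1161.08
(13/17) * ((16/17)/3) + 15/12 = 5167/3468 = 1.49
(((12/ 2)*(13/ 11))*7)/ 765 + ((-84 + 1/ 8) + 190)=2382901/ 22440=106.19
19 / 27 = 0.70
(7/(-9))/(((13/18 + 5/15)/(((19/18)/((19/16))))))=-112/171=-0.65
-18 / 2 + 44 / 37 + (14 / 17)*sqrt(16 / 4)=-3877 / 629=-6.16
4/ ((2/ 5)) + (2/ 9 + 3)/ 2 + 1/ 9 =211/ 18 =11.72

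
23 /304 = 0.08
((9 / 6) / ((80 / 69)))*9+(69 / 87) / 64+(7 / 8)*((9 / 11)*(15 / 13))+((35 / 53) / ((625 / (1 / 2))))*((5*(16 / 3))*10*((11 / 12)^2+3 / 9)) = 24017586841 / 1898994240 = 12.65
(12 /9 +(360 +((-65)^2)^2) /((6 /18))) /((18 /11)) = 1767247559 /54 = 32726806.65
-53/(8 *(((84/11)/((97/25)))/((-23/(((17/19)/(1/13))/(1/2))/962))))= 24712787/7143427200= 0.00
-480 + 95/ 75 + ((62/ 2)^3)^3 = 26439622160192.27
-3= -3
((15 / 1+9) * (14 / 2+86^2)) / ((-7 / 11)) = -1954392 / 7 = -279198.86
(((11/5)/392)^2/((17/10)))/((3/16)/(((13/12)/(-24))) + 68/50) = -7865/1185978752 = -0.00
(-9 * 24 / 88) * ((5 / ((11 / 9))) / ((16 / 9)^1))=-10935 / 1936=-5.65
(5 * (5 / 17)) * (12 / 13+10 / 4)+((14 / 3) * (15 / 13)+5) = 6815 / 442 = 15.42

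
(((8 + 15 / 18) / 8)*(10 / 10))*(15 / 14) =265 / 224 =1.18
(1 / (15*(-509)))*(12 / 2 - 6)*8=0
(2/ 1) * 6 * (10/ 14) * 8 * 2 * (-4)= -3840/ 7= -548.57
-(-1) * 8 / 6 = 4 / 3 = 1.33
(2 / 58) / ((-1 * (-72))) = 0.00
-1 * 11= -11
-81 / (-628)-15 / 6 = -1489 / 628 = -2.37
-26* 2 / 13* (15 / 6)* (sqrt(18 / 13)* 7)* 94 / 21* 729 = -685260* sqrt(26) / 13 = -268781.09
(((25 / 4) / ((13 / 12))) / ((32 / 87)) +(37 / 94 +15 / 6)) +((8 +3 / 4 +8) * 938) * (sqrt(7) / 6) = 363251 / 19552 +31423 * sqrt(7) / 12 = 6946.70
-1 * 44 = -44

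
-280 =-280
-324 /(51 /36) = -3888 /17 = -228.71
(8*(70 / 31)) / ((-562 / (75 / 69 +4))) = -32760 / 200353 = -0.16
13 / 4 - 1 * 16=-51 / 4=-12.75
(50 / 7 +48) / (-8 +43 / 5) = 1930 / 21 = 91.90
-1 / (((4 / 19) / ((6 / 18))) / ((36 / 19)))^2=-9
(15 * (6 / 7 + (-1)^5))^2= 225 / 49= 4.59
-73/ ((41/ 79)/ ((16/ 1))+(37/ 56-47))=645904/ 409723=1.58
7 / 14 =1 / 2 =0.50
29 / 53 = 0.55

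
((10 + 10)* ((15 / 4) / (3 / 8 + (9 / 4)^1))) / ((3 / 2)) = 400 / 21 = 19.05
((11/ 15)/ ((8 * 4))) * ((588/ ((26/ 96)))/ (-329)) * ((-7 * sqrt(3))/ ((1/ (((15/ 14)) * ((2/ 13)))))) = 1386 * sqrt(3)/ 7943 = 0.30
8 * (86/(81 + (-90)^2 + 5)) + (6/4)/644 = 455351/5271784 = 0.09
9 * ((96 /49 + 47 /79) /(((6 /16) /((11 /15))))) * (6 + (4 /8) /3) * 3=16096036 /19355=831.62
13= 13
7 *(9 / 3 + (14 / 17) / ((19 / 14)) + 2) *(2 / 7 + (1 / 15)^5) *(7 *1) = 19253282489 / 245278125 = 78.50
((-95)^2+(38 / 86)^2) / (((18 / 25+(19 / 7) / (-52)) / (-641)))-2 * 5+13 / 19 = -1849468788873421 / 213491087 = -8662978.93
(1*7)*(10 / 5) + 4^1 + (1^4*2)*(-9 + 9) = 18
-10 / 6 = -1.67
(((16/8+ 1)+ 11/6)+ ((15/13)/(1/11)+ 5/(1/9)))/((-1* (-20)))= 4877/1560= 3.13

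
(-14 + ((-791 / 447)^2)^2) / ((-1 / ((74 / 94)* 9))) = 29.72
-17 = -17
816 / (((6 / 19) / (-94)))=-242896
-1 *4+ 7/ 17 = -61/ 17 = -3.59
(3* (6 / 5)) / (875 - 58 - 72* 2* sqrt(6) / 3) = 864* sqrt(6) / 3268325 + 14706 / 3268325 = 0.01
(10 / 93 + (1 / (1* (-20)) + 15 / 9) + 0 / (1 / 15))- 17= -9471 / 620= -15.28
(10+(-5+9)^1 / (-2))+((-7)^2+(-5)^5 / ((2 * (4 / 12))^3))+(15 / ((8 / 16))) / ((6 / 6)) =-83679 / 8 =-10459.88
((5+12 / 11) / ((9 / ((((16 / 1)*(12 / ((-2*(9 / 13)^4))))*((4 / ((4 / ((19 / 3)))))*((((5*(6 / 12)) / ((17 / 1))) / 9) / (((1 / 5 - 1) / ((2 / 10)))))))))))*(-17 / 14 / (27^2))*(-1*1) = 363581530 / 29831377653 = 0.01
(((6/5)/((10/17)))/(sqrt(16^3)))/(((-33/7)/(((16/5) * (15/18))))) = -119/6600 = -0.02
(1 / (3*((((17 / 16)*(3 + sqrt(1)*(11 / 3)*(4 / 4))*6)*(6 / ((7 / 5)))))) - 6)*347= -7961221 / 3825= -2081.36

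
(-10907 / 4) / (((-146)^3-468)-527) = 10907 / 12452524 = 0.00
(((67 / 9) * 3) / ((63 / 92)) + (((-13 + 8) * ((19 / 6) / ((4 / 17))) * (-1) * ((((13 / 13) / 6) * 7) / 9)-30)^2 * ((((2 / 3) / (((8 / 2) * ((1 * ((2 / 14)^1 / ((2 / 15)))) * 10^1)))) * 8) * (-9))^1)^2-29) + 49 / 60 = 257090.25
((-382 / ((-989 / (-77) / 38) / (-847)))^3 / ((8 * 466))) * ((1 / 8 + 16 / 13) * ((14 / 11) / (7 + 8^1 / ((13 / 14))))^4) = 14077156526.32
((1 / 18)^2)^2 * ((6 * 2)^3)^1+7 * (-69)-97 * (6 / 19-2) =-319.62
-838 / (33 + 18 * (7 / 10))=-2095 / 114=-18.38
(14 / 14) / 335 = 0.00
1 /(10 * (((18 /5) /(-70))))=-35 /18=-1.94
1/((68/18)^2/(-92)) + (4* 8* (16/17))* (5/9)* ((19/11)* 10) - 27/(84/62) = 105198613/400554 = 262.63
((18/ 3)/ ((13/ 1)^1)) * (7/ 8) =21/ 52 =0.40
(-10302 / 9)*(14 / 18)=-24038 / 27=-890.30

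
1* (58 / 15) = 58 / 15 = 3.87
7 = 7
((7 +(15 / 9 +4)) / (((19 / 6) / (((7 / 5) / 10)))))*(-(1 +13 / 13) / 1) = -28 / 25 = -1.12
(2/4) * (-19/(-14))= 0.68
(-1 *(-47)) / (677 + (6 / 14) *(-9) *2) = 329 / 4685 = 0.07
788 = 788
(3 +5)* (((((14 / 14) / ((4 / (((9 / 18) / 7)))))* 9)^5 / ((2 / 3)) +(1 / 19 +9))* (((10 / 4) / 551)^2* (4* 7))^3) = 2960235886515625 / 213426930160936843108352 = 0.00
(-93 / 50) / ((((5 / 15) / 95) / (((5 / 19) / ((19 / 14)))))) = -1953 / 19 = -102.79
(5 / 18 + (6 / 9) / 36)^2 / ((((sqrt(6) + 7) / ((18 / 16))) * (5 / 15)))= 56 / 1161 - 8 * sqrt(6) / 1161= 0.03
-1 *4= -4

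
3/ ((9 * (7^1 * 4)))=1/ 84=0.01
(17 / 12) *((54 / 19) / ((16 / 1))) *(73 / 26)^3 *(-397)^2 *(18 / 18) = 9380824794009 / 10686208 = 877844.11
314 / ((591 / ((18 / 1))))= 1884 / 197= 9.56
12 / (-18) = -2 / 3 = -0.67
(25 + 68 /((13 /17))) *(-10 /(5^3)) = -2962 /325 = -9.11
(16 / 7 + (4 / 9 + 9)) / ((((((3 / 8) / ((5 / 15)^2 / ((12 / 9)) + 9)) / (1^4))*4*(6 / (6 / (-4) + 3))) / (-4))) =-80551 / 1134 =-71.03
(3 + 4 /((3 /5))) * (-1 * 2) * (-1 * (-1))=-58 /3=-19.33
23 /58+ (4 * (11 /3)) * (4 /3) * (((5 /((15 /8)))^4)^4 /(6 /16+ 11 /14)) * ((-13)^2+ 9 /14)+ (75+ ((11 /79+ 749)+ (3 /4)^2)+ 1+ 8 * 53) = 3450254742753696504782671 /184616710782192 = 18688745607.78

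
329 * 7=2303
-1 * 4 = -4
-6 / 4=-3 / 2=-1.50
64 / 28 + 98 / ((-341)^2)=1861182 / 813967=2.29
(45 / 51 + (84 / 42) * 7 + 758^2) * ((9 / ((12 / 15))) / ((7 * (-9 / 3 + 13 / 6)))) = -263731707 / 238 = -1108116.42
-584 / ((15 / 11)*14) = -3212 / 105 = -30.59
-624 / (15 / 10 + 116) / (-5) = 1248 / 1175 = 1.06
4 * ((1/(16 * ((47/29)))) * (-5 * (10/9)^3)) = -36250/34263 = -1.06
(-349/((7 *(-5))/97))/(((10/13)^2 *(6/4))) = 5721157/5250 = 1089.74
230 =230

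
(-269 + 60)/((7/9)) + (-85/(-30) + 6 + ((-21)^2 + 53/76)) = 181.82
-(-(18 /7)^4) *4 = 174.89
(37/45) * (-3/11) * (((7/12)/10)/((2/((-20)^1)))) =0.13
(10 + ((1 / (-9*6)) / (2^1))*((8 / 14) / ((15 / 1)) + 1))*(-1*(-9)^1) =113291 / 1260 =89.91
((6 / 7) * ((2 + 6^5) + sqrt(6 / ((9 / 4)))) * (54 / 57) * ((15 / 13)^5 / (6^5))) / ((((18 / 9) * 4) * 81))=3125 * sqrt(6) / 14222007072 + 12153125 / 4740669024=0.00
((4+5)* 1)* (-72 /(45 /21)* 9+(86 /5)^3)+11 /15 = 43075.17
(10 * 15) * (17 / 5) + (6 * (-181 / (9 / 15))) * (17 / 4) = -7182.50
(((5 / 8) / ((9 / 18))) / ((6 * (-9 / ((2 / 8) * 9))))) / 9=-5 / 864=-0.01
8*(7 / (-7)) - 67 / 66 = -595 / 66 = -9.02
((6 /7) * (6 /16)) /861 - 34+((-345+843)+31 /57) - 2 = 211869311 /458052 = 462.54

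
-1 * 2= -2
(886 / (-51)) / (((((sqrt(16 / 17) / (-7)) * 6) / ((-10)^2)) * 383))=77525 * sqrt(17) / 58599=5.45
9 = 9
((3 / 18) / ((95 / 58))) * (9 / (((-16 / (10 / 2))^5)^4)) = 1659393310546875 / 22969590572677954319417344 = 0.00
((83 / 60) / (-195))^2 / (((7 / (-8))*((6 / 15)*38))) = -6889 / 1820637000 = -0.00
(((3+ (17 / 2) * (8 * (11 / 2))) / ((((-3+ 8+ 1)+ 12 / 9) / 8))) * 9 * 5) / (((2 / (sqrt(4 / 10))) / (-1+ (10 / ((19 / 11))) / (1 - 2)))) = -2626182 * sqrt(10) / 209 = -39735.49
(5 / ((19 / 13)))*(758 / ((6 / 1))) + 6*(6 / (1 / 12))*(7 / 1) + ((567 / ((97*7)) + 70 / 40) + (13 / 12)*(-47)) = 12561377 / 3686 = 3407.86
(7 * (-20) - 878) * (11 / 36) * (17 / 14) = -377.71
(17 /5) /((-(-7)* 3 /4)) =0.65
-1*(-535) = 535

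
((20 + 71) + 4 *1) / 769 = 95 / 769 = 0.12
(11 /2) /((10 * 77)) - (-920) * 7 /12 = 225403 /420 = 536.67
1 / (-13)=-1 / 13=-0.08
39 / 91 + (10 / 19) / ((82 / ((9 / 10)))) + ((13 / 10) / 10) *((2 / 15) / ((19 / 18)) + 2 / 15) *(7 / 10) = 18730079 / 40897500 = 0.46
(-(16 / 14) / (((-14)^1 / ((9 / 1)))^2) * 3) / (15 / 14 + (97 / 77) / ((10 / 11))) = -1215 / 2107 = -0.58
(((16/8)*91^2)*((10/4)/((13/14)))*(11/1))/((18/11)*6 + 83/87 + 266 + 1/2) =72215220/40823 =1768.98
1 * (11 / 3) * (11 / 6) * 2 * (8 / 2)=484 / 9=53.78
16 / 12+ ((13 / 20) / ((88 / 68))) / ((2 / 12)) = 2869 / 660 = 4.35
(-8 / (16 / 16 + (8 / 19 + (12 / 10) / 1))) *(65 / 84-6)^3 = 8037429305 / 18447912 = 435.68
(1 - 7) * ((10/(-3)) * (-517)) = -10340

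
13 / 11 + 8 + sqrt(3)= sqrt(3) + 101 / 11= 10.91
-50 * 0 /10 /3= 0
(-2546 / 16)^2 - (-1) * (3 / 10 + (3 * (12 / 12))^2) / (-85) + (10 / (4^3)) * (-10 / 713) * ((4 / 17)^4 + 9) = 2412569406807181 / 95280756800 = 25320.64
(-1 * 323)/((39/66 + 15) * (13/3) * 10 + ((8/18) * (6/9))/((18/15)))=-287793/602185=-0.48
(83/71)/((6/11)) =913/426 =2.14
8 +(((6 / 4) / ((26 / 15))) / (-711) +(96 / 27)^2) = 6868171 / 332748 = 20.64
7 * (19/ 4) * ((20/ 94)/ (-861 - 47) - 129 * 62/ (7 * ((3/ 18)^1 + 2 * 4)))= -19455423521/ 4182248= -4651.91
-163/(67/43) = -7009/67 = -104.61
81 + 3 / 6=163 / 2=81.50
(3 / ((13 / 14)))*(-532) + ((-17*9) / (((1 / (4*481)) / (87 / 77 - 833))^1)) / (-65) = -18864306528 / 5005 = -3769092.21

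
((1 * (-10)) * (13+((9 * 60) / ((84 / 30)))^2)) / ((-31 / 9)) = 164082330 / 1519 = 108019.97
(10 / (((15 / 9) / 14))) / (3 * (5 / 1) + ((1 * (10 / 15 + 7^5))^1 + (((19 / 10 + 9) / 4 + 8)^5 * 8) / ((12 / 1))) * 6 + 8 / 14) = 15052800000 / 119789275912043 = 0.00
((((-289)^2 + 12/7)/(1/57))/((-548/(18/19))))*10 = -78928965/959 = -82303.40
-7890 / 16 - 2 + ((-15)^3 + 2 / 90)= -1393237 / 360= -3870.10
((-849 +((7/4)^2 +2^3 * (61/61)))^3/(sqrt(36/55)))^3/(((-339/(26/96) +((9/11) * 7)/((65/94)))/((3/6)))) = 2264889102193112542563341024753395309425 * sqrt(55)/108611957614968832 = 154650256767023614328968.10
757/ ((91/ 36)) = 27252/ 91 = 299.47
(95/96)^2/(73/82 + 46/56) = 518035/905472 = 0.57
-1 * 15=-15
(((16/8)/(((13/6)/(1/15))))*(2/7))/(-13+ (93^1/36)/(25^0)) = -96/56875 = -0.00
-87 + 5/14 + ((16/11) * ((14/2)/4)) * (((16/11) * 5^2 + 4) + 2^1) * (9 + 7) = 2775979/1694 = 1638.71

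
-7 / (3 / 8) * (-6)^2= -672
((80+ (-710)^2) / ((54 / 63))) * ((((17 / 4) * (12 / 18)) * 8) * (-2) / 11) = -26665520 / 11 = -2424138.18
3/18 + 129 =775/6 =129.17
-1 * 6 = -6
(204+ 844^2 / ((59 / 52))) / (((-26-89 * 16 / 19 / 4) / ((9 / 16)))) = -1584037467 / 200600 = -7896.50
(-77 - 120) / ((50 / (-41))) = 161.54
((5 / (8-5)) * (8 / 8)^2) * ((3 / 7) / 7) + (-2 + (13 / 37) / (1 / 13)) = 4840 / 1813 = 2.67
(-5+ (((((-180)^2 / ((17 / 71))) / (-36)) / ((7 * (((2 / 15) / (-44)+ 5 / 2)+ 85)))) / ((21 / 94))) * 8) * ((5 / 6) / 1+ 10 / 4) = -27030341050 / 36078063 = -749.22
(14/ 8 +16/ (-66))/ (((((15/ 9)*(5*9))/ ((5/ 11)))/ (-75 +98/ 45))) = -652123/ 980100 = -0.67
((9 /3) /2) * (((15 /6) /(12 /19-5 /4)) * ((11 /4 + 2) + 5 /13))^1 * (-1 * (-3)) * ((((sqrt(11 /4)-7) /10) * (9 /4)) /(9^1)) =319599 /19552-45657 * sqrt(11) /39104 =12.47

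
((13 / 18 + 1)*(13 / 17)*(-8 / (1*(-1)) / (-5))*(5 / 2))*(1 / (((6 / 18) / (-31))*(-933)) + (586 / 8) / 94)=-41419937 / 8945604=-4.63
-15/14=-1.07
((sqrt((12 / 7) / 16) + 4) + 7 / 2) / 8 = sqrt(21) / 112 + 15 / 16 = 0.98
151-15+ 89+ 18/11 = 2493/11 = 226.64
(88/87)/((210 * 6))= 22/27405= 0.00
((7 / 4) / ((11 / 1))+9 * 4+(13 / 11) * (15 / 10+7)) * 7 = 14231 / 44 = 323.43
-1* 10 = -10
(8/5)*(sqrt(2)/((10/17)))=3.85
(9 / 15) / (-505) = -3 / 2525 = -0.00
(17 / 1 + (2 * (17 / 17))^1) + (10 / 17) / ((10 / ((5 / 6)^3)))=19.03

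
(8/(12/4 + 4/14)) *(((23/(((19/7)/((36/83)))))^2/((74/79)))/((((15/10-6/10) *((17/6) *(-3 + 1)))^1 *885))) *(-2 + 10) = -5743696896/92292422119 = -0.06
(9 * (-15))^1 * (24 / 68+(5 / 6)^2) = -9615 / 68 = -141.40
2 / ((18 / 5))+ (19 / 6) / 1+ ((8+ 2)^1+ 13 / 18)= 130 / 9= 14.44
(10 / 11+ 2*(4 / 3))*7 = 826 / 33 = 25.03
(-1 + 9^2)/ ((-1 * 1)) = -80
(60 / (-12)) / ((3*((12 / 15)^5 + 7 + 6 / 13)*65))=-3125 / 949311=-0.00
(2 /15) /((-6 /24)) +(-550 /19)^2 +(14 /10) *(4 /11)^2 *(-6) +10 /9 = 1646064878 /1965645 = 837.42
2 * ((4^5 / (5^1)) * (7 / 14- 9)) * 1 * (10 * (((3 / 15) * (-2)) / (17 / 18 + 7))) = 1752.97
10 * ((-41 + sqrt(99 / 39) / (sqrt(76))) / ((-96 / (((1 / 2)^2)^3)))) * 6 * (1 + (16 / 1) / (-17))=205 / 8704 - 5 * sqrt(8151) / 4299776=0.02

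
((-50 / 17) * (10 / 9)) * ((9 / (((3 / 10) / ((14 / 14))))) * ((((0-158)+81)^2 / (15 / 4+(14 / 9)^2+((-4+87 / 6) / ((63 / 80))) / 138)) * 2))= -3005640000 / 16201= -185521.88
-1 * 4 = -4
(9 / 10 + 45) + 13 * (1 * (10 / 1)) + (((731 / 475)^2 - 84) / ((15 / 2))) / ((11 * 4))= 6539218118 / 37228125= 175.65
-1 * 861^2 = -741321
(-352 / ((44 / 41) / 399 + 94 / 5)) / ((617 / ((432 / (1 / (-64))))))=838.88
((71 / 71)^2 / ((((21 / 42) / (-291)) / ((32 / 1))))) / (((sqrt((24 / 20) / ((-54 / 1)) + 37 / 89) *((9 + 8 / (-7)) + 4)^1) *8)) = -12222 *sqrt(175330) / 16351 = -312.99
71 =71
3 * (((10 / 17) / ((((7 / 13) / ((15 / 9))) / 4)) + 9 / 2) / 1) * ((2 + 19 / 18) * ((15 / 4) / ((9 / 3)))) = 2313575 / 17136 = 135.01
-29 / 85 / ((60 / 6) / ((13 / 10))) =-377 / 8500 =-0.04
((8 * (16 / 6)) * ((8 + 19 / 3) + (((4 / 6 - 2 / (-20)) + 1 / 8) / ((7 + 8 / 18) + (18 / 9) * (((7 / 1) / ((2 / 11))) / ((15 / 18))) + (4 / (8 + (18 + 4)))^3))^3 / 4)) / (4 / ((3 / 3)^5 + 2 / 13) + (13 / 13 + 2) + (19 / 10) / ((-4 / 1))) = 16849708597114095315965 / 330167341864946022636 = 51.03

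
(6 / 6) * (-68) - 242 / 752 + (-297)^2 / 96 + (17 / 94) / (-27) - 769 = 3310171 / 40608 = 81.52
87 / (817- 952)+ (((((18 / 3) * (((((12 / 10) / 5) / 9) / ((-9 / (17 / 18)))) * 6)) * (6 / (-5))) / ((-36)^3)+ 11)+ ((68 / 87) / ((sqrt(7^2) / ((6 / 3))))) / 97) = 1338158772053 / 129192651000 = 10.36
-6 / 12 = -1 / 2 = -0.50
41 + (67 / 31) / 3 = 3880 / 93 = 41.72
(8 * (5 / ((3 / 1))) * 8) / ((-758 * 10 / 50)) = -800 / 1137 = -0.70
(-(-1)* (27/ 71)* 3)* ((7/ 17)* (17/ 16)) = 567/ 1136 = 0.50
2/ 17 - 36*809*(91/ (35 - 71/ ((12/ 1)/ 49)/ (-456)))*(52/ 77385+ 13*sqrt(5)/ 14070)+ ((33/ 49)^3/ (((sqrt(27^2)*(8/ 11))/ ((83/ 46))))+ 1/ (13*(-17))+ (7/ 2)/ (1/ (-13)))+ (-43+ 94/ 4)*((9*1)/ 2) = -179825002565466976441/ 982200540601520240 - 4488823872*sqrt(5)/ 65324665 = -336.74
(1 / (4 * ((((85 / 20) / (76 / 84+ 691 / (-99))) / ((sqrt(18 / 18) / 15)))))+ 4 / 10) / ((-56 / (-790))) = 1312901 / 247401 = 5.31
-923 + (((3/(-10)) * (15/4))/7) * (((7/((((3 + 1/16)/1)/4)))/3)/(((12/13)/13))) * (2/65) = -226187/245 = -923.21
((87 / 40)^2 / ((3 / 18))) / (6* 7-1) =22707 / 32800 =0.69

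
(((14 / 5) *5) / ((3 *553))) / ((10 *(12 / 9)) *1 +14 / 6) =2 / 3713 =0.00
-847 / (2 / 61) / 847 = -61 / 2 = -30.50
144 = 144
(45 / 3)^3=3375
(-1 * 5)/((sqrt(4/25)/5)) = -62.50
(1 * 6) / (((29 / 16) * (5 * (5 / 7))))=672 / 725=0.93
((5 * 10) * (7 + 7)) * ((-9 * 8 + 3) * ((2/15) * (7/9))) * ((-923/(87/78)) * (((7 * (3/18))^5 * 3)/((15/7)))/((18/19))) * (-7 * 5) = -1057983402908705/2283228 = -463371771.42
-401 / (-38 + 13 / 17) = 6817 / 633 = 10.77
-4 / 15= -0.27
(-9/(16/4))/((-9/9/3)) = 27/4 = 6.75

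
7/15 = 0.47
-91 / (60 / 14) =-637 / 30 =-21.23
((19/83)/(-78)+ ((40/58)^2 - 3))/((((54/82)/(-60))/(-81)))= -16925145630/907439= -18651.55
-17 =-17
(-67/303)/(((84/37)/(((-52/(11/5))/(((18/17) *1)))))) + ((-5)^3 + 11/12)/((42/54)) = -396511207/2519748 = -157.36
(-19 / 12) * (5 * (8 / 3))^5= -486400000 / 729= -667215.36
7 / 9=0.78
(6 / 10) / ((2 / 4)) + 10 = 56 / 5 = 11.20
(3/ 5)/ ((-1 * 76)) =-3/ 380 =-0.01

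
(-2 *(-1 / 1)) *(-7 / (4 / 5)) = -35 / 2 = -17.50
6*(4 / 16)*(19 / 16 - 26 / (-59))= 4611 / 1888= 2.44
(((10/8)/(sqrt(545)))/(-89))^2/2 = 5/27628448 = 0.00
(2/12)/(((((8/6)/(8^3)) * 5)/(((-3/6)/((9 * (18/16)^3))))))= -16384/32805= -0.50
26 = 26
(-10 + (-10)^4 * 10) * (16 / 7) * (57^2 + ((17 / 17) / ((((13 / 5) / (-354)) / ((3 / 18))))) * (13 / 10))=5150684880 / 7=735812125.71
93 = 93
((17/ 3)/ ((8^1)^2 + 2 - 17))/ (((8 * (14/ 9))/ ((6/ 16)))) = 153/ 43904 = 0.00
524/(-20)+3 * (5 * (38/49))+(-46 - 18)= -19249/245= -78.57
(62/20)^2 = 961/100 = 9.61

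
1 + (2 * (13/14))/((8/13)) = 225/56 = 4.02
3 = 3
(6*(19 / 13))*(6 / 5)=684 / 65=10.52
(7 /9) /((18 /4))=14 /81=0.17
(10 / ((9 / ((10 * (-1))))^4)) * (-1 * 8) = -800000 / 6561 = -121.93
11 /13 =0.85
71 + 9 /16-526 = -7271 /16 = -454.44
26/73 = 0.36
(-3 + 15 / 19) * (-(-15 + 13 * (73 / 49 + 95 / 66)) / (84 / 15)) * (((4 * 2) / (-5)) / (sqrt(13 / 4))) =-298556 * sqrt(13) / 133133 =-8.09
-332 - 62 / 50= -8331 / 25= -333.24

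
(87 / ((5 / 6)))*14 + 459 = 1920.60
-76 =-76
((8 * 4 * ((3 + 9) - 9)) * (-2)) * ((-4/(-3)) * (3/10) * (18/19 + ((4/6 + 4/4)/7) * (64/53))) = -3342592/35245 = -94.84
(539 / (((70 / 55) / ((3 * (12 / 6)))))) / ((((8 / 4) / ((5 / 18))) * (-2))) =-4235 / 24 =-176.46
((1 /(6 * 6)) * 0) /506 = 0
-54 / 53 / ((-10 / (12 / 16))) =81 / 1060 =0.08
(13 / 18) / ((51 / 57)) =0.81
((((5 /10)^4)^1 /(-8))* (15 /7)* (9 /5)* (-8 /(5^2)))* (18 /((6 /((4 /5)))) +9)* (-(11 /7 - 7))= 29241 /49000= 0.60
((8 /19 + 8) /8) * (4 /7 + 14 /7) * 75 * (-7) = -27000 /19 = -1421.05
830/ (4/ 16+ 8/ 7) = 23240/ 39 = 595.90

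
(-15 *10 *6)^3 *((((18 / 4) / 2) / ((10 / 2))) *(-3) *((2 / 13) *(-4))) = -7873200000 / 13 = -605630769.23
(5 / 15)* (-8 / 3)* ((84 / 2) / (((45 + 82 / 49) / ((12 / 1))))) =-21952 / 2287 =-9.60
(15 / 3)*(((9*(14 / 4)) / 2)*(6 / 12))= 315 / 8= 39.38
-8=-8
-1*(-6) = 6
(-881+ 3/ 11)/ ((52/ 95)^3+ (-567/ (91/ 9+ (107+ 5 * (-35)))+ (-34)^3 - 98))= 618222247000/ 27651052814561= 0.02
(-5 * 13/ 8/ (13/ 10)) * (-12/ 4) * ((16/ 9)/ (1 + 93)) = 50/ 141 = 0.35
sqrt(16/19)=4*sqrt(19)/19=0.92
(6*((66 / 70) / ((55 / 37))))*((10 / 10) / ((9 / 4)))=296 / 175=1.69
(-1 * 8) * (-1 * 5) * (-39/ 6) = -260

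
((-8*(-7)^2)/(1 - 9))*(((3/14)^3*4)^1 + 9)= 6201/14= 442.93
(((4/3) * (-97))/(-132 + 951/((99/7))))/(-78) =-2134/83343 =-0.03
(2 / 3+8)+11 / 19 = 527 / 57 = 9.25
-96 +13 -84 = -167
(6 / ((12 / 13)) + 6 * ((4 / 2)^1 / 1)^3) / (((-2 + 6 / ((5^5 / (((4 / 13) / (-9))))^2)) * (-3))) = 9.08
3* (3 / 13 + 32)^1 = 1257 / 13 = 96.69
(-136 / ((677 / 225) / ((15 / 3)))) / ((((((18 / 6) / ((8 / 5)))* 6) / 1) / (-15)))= 204000 / 677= 301.33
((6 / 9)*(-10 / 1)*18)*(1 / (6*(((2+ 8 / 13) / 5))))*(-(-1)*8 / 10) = -520 / 17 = -30.59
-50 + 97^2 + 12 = 9371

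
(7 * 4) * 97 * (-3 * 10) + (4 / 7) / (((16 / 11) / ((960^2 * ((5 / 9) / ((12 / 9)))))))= 485640 / 7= 69377.14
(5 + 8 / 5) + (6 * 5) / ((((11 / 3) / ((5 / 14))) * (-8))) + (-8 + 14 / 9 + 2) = 49627 / 27720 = 1.79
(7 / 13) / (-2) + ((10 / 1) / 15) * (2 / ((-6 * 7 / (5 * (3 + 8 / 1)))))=-3301 / 1638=-2.02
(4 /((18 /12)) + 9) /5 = 7 /3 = 2.33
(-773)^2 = 597529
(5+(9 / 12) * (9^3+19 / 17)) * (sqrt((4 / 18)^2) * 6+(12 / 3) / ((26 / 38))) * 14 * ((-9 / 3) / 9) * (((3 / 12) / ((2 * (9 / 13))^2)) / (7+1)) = -14959945 / 49572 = -301.78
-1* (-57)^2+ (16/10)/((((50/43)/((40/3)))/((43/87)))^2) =-27228034597/8515125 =-3197.61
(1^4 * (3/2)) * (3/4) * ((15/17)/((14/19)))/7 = 2565/13328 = 0.19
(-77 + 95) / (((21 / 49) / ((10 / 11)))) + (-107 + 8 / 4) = -735 / 11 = -66.82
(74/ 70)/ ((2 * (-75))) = -37/ 5250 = -0.01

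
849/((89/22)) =18678/89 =209.87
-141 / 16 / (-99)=47 / 528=0.09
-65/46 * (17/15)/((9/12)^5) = -113152/16767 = -6.75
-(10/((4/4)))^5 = -100000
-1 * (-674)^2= -454276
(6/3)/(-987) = -2/987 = -0.00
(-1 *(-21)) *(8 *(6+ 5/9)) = 3304/3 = 1101.33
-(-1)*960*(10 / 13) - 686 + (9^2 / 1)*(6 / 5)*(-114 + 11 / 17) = -12116816 / 1105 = -10965.44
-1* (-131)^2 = -17161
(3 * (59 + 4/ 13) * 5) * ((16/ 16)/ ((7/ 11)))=127215/ 91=1397.97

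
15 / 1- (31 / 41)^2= 24254 / 1681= 14.43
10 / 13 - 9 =-107 / 13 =-8.23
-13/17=-0.76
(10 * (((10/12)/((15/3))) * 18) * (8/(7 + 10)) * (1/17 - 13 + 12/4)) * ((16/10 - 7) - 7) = 502944/289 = 1740.29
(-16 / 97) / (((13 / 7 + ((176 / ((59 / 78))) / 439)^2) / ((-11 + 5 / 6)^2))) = -69895749322588 / 8765277319773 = -7.97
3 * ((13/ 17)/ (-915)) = -13/ 5185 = -0.00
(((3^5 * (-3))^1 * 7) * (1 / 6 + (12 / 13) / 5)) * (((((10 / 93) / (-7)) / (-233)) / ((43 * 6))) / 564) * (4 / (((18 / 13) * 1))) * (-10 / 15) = 137 / 87586098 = 0.00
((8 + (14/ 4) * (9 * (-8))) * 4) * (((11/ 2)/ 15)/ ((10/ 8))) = -21472/ 75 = -286.29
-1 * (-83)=83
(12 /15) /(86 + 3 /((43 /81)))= 172 /19705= 0.01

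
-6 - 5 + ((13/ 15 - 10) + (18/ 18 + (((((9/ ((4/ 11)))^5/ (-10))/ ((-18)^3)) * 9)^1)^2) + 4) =41352327927897563/ 20132659200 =2053992.35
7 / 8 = 0.88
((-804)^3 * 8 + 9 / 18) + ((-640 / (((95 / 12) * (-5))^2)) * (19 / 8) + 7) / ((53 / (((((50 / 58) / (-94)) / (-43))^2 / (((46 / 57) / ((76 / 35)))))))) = -4157747711.50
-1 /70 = -0.01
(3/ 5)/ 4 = 3/ 20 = 0.15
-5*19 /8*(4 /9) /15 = -19 /54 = -0.35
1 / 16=0.06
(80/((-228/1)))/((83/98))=-1960/4731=-0.41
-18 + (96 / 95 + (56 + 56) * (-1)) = -12254 / 95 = -128.99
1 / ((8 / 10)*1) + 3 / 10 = 1.55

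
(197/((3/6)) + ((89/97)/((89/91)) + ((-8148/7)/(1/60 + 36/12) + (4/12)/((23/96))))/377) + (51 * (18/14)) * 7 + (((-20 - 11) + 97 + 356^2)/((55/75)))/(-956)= 18524114719871/27602097094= 671.11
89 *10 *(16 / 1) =14240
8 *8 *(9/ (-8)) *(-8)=576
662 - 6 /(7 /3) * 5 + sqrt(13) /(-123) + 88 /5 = 23336 /35 - sqrt(13) /123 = 666.71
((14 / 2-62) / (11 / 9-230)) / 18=55 / 4118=0.01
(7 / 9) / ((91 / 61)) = 61 / 117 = 0.52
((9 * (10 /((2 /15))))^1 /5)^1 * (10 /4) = 675 /2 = 337.50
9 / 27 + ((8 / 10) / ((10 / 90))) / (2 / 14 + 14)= 139 / 165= 0.84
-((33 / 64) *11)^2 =-131769 / 4096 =-32.17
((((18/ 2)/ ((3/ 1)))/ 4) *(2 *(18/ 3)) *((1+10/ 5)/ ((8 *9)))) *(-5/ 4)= -15/ 32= -0.47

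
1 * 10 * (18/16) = 45/4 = 11.25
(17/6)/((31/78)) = 221/31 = 7.13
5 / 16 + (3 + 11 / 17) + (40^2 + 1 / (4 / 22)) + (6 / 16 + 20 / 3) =1616.50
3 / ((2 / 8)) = 12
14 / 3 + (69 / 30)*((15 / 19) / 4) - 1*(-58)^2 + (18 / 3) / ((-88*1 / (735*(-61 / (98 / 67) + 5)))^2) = 4089586891 / 7296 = 560524.52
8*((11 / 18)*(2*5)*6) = 880 / 3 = 293.33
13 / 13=1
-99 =-99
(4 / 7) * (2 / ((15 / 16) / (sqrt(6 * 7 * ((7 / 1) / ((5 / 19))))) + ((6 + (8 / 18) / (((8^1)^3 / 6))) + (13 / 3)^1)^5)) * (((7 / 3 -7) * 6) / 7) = -273779108699145981367261593600 / 7073669733974063652409864678981919 + 68078861925529707085824 * sqrt(570) / 176841743349351591310246616974547975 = -0.00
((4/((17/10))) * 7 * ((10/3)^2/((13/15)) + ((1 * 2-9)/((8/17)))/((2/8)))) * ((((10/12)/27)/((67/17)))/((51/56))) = -71363600/10794303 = -6.61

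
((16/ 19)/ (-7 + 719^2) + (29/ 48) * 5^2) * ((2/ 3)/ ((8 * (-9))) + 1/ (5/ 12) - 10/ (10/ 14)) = -2480100724319/ 14143861440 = -175.35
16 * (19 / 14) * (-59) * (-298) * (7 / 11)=2672464 / 11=242951.27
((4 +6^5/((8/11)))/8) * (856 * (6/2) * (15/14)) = 3678660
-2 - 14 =-16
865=865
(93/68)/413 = 93/28084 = 0.00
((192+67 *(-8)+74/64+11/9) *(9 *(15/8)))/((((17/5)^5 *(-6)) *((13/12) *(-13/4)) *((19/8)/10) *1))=-23059453125/9118321654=-2.53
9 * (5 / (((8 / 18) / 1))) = 405 / 4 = 101.25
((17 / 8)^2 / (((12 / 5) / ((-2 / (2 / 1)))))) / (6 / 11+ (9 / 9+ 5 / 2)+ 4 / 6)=-15895 / 39808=-0.40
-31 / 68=-0.46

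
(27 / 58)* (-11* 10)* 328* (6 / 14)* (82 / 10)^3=-20142024408 / 5075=-3968871.80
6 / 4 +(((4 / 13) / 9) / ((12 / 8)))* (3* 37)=943 / 234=4.03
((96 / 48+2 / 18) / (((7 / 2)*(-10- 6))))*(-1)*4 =19 / 126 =0.15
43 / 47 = 0.91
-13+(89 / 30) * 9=137 / 10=13.70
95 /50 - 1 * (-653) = 6549 /10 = 654.90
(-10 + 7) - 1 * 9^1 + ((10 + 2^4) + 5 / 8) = 117 / 8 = 14.62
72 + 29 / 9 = 677 / 9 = 75.22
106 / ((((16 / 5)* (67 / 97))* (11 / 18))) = 231345 / 2948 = 78.48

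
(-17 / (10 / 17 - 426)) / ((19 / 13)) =3757 / 137408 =0.03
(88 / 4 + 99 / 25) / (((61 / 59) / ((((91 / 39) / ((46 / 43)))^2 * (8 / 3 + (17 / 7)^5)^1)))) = 311097370847593 / 29884320900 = 10410.05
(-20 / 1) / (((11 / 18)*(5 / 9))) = -648 / 11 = -58.91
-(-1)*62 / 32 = 1.94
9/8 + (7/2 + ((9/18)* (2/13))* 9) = 553/104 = 5.32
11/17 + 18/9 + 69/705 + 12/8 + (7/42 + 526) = 6356983/11985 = 530.41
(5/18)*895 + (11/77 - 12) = 29831/126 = 236.75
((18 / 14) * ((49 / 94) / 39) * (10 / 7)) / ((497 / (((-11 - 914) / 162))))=-0.00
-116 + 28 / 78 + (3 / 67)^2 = -20245039 / 175071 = -115.64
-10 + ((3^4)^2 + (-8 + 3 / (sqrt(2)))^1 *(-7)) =6607 - 21 *sqrt(2) / 2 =6592.15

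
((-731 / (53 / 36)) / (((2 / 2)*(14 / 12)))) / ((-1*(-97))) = -157896 / 35987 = -4.39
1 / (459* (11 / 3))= 1 / 1683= 0.00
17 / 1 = 17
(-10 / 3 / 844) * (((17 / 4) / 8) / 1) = -85 / 40512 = -0.00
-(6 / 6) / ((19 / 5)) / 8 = -5 / 152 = -0.03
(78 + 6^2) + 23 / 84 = 9599 / 84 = 114.27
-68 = -68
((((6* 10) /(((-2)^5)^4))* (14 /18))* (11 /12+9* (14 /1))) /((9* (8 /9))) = 53305 /75497472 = 0.00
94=94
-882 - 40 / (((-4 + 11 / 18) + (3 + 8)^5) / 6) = -2556796194 / 2898857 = -882.00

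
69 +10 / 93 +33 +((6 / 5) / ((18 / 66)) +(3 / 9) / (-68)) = 3367613 / 31620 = 106.50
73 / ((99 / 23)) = 1679 / 99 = 16.96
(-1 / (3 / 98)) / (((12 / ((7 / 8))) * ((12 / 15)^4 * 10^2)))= -8575 / 147456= -0.06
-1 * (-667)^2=-444889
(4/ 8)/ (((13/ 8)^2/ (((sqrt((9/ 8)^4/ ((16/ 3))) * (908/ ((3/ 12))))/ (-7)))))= -36774 * sqrt(3)/ 1183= -53.84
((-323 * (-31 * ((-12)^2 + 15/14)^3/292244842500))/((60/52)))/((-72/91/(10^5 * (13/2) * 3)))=-27635245427179/123681488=-223438.82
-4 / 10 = -2 / 5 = -0.40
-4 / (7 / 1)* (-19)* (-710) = -53960 / 7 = -7708.57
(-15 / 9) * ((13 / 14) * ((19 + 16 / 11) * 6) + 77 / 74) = -3276395 / 17094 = -191.67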